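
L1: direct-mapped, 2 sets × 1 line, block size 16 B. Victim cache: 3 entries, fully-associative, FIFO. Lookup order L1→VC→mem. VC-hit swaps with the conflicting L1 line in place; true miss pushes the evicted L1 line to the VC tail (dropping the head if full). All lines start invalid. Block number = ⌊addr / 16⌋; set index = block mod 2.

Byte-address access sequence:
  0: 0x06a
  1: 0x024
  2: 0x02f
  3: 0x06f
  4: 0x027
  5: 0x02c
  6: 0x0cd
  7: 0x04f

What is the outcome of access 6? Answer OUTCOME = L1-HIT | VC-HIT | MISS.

OUTCOME = MISS

0: 0x6a (blk 6, set 0) → MISS  vc=[]
1: 0x24 (blk 2, set 0) → MISS  vc=[6]
2: 0x2f (blk 2, set 0) → L1-HIT  vc=[6]
3: 0x6f (blk 6, set 0) → VC-HIT  vc=[2]
4: 0x27 (blk 2, set 0) → VC-HIT  vc=[6]
5: 0x2c (blk 2, set 0) → L1-HIT  vc=[6]
6: 0xcd (blk 12, set 0) → MISS  vc=[6, 2]
7: 0x4f (blk 4, set 0) → MISS  vc=[6, 2, 12]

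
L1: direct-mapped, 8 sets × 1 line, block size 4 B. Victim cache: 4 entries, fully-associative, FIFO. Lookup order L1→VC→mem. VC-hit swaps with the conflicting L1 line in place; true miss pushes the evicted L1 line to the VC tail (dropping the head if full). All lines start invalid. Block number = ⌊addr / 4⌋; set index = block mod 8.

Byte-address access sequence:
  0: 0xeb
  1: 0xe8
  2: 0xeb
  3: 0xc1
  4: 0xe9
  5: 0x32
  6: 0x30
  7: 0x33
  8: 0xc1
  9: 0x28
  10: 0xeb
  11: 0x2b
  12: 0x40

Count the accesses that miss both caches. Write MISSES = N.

  [0] addr=0xeb blk=58 s=2: MISS | VC []
  [1] addr=0xe8 blk=58 s=2: L1-HIT | VC []
  [2] addr=0xeb blk=58 s=2: L1-HIT | VC []
  [3] addr=0xc1 blk=48 s=0: MISS | VC []
  [4] addr=0xe9 blk=58 s=2: L1-HIT | VC []
  [5] addr=0x32 blk=12 s=4: MISS | VC []
  [6] addr=0x30 blk=12 s=4: L1-HIT | VC []
  [7] addr=0x33 blk=12 s=4: L1-HIT | VC []
  [8] addr=0xc1 blk=48 s=0: L1-HIT | VC []
  [9] addr=0x28 blk=10 s=2: MISS | VC [58]
  [10] addr=0xeb blk=58 s=2: VC-HIT | VC [10]
  [11] addr=0x2b blk=10 s=2: VC-HIT | VC [58]
  [12] addr=0x40 blk=16 s=0: MISS | VC [58, 48]

MISSES = 5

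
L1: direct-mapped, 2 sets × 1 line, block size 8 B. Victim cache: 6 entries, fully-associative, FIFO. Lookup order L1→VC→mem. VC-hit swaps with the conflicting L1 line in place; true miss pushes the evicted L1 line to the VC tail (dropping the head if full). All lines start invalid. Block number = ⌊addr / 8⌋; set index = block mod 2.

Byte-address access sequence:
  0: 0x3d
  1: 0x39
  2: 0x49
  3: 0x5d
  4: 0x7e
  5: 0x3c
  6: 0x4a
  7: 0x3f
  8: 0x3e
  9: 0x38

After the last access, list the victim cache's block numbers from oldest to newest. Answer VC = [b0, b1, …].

VC = [15, 9, 11]

0: 0x3d (blk 7, set 1) → MISS  vc=[]
1: 0x39 (blk 7, set 1) → L1-HIT  vc=[]
2: 0x49 (blk 9, set 1) → MISS  vc=[7]
3: 0x5d (blk 11, set 1) → MISS  vc=[7, 9]
4: 0x7e (blk 15, set 1) → MISS  vc=[7, 9, 11]
5: 0x3c (blk 7, set 1) → VC-HIT  vc=[15, 9, 11]
6: 0x4a (blk 9, set 1) → VC-HIT  vc=[15, 7, 11]
7: 0x3f (blk 7, set 1) → VC-HIT  vc=[15, 9, 11]
8: 0x3e (blk 7, set 1) → L1-HIT  vc=[15, 9, 11]
9: 0x38 (blk 7, set 1) → L1-HIT  vc=[15, 9, 11]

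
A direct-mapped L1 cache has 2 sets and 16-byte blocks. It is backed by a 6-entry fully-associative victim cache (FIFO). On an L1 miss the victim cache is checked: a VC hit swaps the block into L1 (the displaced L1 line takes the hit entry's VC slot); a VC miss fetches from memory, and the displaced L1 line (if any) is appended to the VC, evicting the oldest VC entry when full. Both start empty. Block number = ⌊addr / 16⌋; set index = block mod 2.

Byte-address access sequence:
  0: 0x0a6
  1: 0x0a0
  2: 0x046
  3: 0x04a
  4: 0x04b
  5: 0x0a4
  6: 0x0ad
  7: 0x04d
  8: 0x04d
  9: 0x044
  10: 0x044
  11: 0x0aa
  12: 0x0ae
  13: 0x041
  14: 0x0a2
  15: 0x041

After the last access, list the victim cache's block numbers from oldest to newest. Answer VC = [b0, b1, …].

  [0] addr=0xa6 blk=10 s=0: MISS | VC []
  [1] addr=0xa0 blk=10 s=0: L1-HIT | VC []
  [2] addr=0x46 blk=4 s=0: MISS | VC [10]
  [3] addr=0x4a blk=4 s=0: L1-HIT | VC [10]
  [4] addr=0x4b blk=4 s=0: L1-HIT | VC [10]
  [5] addr=0xa4 blk=10 s=0: VC-HIT | VC [4]
  [6] addr=0xad blk=10 s=0: L1-HIT | VC [4]
  [7] addr=0x4d blk=4 s=0: VC-HIT | VC [10]
  [8] addr=0x4d blk=4 s=0: L1-HIT | VC [10]
  [9] addr=0x44 blk=4 s=0: L1-HIT | VC [10]
  [10] addr=0x44 blk=4 s=0: L1-HIT | VC [10]
  [11] addr=0xaa blk=10 s=0: VC-HIT | VC [4]
  [12] addr=0xae blk=10 s=0: L1-HIT | VC [4]
  [13] addr=0x41 blk=4 s=0: VC-HIT | VC [10]
  [14] addr=0xa2 blk=10 s=0: VC-HIT | VC [4]
  [15] addr=0x41 blk=4 s=0: VC-HIT | VC [10]

VC = [10]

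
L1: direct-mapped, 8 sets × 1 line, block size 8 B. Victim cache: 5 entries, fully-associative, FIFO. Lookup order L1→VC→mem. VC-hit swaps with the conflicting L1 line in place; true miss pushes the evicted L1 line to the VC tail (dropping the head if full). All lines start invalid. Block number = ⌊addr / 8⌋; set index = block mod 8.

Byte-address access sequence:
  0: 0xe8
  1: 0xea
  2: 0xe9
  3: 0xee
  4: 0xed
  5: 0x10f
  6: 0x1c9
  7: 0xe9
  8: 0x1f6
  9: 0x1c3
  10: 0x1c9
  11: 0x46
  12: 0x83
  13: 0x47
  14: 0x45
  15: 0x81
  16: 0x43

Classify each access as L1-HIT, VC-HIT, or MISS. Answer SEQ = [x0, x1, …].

SEQ = [MISS, L1-HIT, L1-HIT, L1-HIT, L1-HIT, MISS, MISS, L1-HIT, MISS, MISS, L1-HIT, MISS, MISS, VC-HIT, L1-HIT, VC-HIT, VC-HIT]

0: 0xe8 (blk 29, set 5) → MISS  vc=[]
1: 0xea (blk 29, set 5) → L1-HIT  vc=[]
2: 0xe9 (blk 29, set 5) → L1-HIT  vc=[]
3: 0xee (blk 29, set 5) → L1-HIT  vc=[]
4: 0xed (blk 29, set 5) → L1-HIT  vc=[]
5: 0x10f (blk 33, set 1) → MISS  vc=[]
6: 0x1c9 (blk 57, set 1) → MISS  vc=[33]
7: 0xe9 (blk 29, set 5) → L1-HIT  vc=[33]
8: 0x1f6 (blk 62, set 6) → MISS  vc=[33]
9: 0x1c3 (blk 56, set 0) → MISS  vc=[33]
10: 0x1c9 (blk 57, set 1) → L1-HIT  vc=[33]
11: 0x46 (blk 8, set 0) → MISS  vc=[33, 56]
12: 0x83 (blk 16, set 0) → MISS  vc=[33, 56, 8]
13: 0x47 (blk 8, set 0) → VC-HIT  vc=[33, 56, 16]
14: 0x45 (blk 8, set 0) → L1-HIT  vc=[33, 56, 16]
15: 0x81 (blk 16, set 0) → VC-HIT  vc=[33, 56, 8]
16: 0x43 (blk 8, set 0) → VC-HIT  vc=[33, 56, 16]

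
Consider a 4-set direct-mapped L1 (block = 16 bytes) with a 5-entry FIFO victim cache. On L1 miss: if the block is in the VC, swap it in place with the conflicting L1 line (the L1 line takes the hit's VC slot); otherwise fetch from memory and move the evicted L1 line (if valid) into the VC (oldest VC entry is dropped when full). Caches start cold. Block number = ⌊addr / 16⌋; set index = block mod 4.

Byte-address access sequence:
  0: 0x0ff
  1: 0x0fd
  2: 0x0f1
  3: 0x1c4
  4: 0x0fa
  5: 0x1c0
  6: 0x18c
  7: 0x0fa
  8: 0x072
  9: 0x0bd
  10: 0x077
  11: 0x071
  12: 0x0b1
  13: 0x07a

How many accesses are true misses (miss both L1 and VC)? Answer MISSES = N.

MISSES = 5

#0 0xff→b15/s3 MISS; vc=[]
#1 0xfd→b15/s3 L1-HIT; vc=[]
#2 0xf1→b15/s3 L1-HIT; vc=[]
#3 0x1c4→b28/s0 MISS; vc=[]
#4 0xfa→b15/s3 L1-HIT; vc=[]
#5 0x1c0→b28/s0 L1-HIT; vc=[]
#6 0x18c→b24/s0 MISS; vc=[28]
#7 0xfa→b15/s3 L1-HIT; vc=[28]
#8 0x72→b7/s3 MISS; vc=[28,15]
#9 0xbd→b11/s3 MISS; vc=[28,15,7]
#10 0x77→b7/s3 VC-HIT; vc=[28,15,11]
#11 0x71→b7/s3 L1-HIT; vc=[28,15,11]
#12 0xb1→b11/s3 VC-HIT; vc=[28,15,7]
#13 0x7a→b7/s3 VC-HIT; vc=[28,15,11]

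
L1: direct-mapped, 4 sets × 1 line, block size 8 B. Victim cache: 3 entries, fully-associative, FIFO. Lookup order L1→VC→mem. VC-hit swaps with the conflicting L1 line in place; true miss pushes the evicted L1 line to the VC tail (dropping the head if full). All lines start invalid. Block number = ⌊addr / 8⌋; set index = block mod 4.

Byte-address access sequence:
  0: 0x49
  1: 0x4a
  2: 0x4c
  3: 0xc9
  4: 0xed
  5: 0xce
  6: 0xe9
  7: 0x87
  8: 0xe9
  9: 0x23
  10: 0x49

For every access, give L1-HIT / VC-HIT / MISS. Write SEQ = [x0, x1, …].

SEQ = [MISS, L1-HIT, L1-HIT, MISS, MISS, VC-HIT, VC-HIT, MISS, L1-HIT, MISS, VC-HIT]

  [0] addr=0x49 blk=9 s=1: MISS | VC []
  [1] addr=0x4a blk=9 s=1: L1-HIT | VC []
  [2] addr=0x4c blk=9 s=1: L1-HIT | VC []
  [3] addr=0xc9 blk=25 s=1: MISS | VC [9]
  [4] addr=0xed blk=29 s=1: MISS | VC [9, 25]
  [5] addr=0xce blk=25 s=1: VC-HIT | VC [9, 29]
  [6] addr=0xe9 blk=29 s=1: VC-HIT | VC [9, 25]
  [7] addr=0x87 blk=16 s=0: MISS | VC [9, 25]
  [8] addr=0xe9 blk=29 s=1: L1-HIT | VC [9, 25]
  [9] addr=0x23 blk=4 s=0: MISS | VC [9, 25, 16]
  [10] addr=0x49 blk=9 s=1: VC-HIT | VC [29, 25, 16]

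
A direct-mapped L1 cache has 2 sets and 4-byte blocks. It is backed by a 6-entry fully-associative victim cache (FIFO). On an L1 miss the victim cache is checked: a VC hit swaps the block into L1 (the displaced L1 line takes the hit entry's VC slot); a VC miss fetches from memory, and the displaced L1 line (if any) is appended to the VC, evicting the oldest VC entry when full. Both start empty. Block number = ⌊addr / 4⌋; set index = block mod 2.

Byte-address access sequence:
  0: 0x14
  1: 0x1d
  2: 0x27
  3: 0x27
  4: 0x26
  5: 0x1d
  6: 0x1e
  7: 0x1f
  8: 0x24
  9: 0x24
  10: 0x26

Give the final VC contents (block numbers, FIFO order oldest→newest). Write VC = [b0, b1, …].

VC = [5, 7]

0: 0x14 (blk 5, set 1) → MISS  vc=[]
1: 0x1d (blk 7, set 1) → MISS  vc=[5]
2: 0x27 (blk 9, set 1) → MISS  vc=[5, 7]
3: 0x27 (blk 9, set 1) → L1-HIT  vc=[5, 7]
4: 0x26 (blk 9, set 1) → L1-HIT  vc=[5, 7]
5: 0x1d (blk 7, set 1) → VC-HIT  vc=[5, 9]
6: 0x1e (blk 7, set 1) → L1-HIT  vc=[5, 9]
7: 0x1f (blk 7, set 1) → L1-HIT  vc=[5, 9]
8: 0x24 (blk 9, set 1) → VC-HIT  vc=[5, 7]
9: 0x24 (blk 9, set 1) → L1-HIT  vc=[5, 7]
10: 0x26 (blk 9, set 1) → L1-HIT  vc=[5, 7]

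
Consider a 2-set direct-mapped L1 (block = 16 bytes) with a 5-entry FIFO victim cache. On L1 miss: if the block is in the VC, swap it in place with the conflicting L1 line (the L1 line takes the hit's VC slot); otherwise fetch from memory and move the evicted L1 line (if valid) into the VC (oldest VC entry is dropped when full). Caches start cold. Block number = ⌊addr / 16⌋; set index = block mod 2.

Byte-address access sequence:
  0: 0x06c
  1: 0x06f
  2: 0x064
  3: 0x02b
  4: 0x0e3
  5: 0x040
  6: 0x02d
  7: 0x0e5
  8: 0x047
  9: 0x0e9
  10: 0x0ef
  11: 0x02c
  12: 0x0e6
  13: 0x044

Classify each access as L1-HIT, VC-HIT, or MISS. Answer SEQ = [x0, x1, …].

SEQ = [MISS, L1-HIT, L1-HIT, MISS, MISS, MISS, VC-HIT, VC-HIT, VC-HIT, VC-HIT, L1-HIT, VC-HIT, VC-HIT, VC-HIT]

0: 0x6c (blk 6, set 0) → MISS  vc=[]
1: 0x6f (blk 6, set 0) → L1-HIT  vc=[]
2: 0x64 (blk 6, set 0) → L1-HIT  vc=[]
3: 0x2b (blk 2, set 0) → MISS  vc=[6]
4: 0xe3 (blk 14, set 0) → MISS  vc=[6, 2]
5: 0x40 (blk 4, set 0) → MISS  vc=[6, 2, 14]
6: 0x2d (blk 2, set 0) → VC-HIT  vc=[6, 4, 14]
7: 0xe5 (blk 14, set 0) → VC-HIT  vc=[6, 4, 2]
8: 0x47 (blk 4, set 0) → VC-HIT  vc=[6, 14, 2]
9: 0xe9 (blk 14, set 0) → VC-HIT  vc=[6, 4, 2]
10: 0xef (blk 14, set 0) → L1-HIT  vc=[6, 4, 2]
11: 0x2c (blk 2, set 0) → VC-HIT  vc=[6, 4, 14]
12: 0xe6 (blk 14, set 0) → VC-HIT  vc=[6, 4, 2]
13: 0x44 (blk 4, set 0) → VC-HIT  vc=[6, 14, 2]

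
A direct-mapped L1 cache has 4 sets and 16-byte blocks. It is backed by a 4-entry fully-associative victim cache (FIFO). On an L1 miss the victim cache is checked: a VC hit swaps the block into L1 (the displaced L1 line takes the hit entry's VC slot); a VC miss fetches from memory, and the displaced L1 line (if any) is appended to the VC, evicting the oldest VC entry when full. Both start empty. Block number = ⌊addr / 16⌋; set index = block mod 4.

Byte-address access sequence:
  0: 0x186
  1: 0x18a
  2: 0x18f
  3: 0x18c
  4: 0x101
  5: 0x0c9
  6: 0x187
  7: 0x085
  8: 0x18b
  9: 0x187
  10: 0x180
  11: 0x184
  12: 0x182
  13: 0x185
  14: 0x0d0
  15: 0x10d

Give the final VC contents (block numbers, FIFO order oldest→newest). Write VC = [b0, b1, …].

#0 0x186→b24/s0 MISS; vc=[]
#1 0x18a→b24/s0 L1-HIT; vc=[]
#2 0x18f→b24/s0 L1-HIT; vc=[]
#3 0x18c→b24/s0 L1-HIT; vc=[]
#4 0x101→b16/s0 MISS; vc=[24]
#5 0xc9→b12/s0 MISS; vc=[24,16]
#6 0x187→b24/s0 VC-HIT; vc=[12,16]
#7 0x85→b8/s0 MISS; vc=[12,16,24]
#8 0x18b→b24/s0 VC-HIT; vc=[12,16,8]
#9 0x187→b24/s0 L1-HIT; vc=[12,16,8]
#10 0x180→b24/s0 L1-HIT; vc=[12,16,8]
#11 0x184→b24/s0 L1-HIT; vc=[12,16,8]
#12 0x182→b24/s0 L1-HIT; vc=[12,16,8]
#13 0x185→b24/s0 L1-HIT; vc=[12,16,8]
#14 0xd0→b13/s1 MISS; vc=[12,16,8]
#15 0x10d→b16/s0 VC-HIT; vc=[12,24,8]

VC = [12, 24, 8]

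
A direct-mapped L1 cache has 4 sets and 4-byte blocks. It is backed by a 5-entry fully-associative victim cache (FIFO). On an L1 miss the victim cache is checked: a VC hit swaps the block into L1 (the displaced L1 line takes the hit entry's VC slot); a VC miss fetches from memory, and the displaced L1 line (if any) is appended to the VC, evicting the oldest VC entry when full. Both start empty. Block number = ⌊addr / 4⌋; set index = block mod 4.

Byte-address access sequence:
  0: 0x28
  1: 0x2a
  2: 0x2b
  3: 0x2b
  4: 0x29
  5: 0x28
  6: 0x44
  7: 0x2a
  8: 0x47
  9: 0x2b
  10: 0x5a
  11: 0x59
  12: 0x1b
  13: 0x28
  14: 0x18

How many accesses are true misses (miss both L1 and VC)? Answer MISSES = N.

MISSES = 4

#0 0x28→b10/s2 MISS; vc=[]
#1 0x2a→b10/s2 L1-HIT; vc=[]
#2 0x2b→b10/s2 L1-HIT; vc=[]
#3 0x2b→b10/s2 L1-HIT; vc=[]
#4 0x29→b10/s2 L1-HIT; vc=[]
#5 0x28→b10/s2 L1-HIT; vc=[]
#6 0x44→b17/s1 MISS; vc=[]
#7 0x2a→b10/s2 L1-HIT; vc=[]
#8 0x47→b17/s1 L1-HIT; vc=[]
#9 0x2b→b10/s2 L1-HIT; vc=[]
#10 0x5a→b22/s2 MISS; vc=[10]
#11 0x59→b22/s2 L1-HIT; vc=[10]
#12 0x1b→b6/s2 MISS; vc=[10,22]
#13 0x28→b10/s2 VC-HIT; vc=[6,22]
#14 0x18→b6/s2 VC-HIT; vc=[10,22]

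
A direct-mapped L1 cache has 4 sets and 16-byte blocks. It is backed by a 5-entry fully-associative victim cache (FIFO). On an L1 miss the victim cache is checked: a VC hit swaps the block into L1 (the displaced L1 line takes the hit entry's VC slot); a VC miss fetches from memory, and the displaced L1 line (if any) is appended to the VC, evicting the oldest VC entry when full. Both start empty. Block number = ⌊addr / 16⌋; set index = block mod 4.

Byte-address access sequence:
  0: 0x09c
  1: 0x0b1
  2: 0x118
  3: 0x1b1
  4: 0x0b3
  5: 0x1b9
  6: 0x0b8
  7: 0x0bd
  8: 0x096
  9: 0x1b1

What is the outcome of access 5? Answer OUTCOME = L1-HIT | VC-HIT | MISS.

OUTCOME = VC-HIT

#0 0x9c→b9/s1 MISS; vc=[]
#1 0xb1→b11/s3 MISS; vc=[]
#2 0x118→b17/s1 MISS; vc=[9]
#3 0x1b1→b27/s3 MISS; vc=[9,11]
#4 0xb3→b11/s3 VC-HIT; vc=[9,27]
#5 0x1b9→b27/s3 VC-HIT; vc=[9,11]
#6 0xb8→b11/s3 VC-HIT; vc=[9,27]
#7 0xbd→b11/s3 L1-HIT; vc=[9,27]
#8 0x96→b9/s1 VC-HIT; vc=[17,27]
#9 0x1b1→b27/s3 VC-HIT; vc=[17,11]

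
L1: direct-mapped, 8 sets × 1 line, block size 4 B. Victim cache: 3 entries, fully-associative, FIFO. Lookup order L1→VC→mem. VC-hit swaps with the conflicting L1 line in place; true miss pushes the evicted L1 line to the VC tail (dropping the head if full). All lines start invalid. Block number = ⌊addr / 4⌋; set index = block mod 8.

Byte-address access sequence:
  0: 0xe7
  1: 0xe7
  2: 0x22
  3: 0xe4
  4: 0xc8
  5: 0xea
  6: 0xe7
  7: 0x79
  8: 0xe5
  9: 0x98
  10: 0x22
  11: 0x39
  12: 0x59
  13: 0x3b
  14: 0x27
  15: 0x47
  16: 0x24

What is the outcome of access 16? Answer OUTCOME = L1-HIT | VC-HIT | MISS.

0: 0xe7 (blk 57, set 1) → MISS  vc=[]
1: 0xe7 (blk 57, set 1) → L1-HIT  vc=[]
2: 0x22 (blk 8, set 0) → MISS  vc=[]
3: 0xe4 (blk 57, set 1) → L1-HIT  vc=[]
4: 0xc8 (blk 50, set 2) → MISS  vc=[]
5: 0xea (blk 58, set 2) → MISS  vc=[50]
6: 0xe7 (blk 57, set 1) → L1-HIT  vc=[50]
7: 0x79 (blk 30, set 6) → MISS  vc=[50]
8: 0xe5 (blk 57, set 1) → L1-HIT  vc=[50]
9: 0x98 (blk 38, set 6) → MISS  vc=[50, 30]
10: 0x22 (blk 8, set 0) → L1-HIT  vc=[50, 30]
11: 0x39 (blk 14, set 6) → MISS  vc=[50, 30, 38]
12: 0x59 (blk 22, set 6) → MISS  vc=[30, 38, 14]
13: 0x3b (blk 14, set 6) → VC-HIT  vc=[30, 38, 22]
14: 0x27 (blk 9, set 1) → MISS  vc=[38, 22, 57]
15: 0x47 (blk 17, set 1) → MISS  vc=[22, 57, 9]
16: 0x24 (blk 9, set 1) → VC-HIT  vc=[22, 57, 17]

OUTCOME = VC-HIT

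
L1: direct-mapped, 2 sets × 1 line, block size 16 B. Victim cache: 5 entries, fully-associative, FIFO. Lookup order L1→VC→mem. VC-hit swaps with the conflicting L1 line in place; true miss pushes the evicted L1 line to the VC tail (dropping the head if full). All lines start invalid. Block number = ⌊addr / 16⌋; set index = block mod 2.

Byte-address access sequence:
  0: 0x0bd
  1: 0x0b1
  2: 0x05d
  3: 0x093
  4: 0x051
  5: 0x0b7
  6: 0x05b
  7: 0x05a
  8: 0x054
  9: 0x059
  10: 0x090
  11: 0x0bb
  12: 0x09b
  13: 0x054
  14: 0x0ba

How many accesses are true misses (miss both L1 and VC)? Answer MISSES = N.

  [0] addr=0xbd blk=11 s=1: MISS | VC []
  [1] addr=0xb1 blk=11 s=1: L1-HIT | VC []
  [2] addr=0x5d blk=5 s=1: MISS | VC [11]
  [3] addr=0x93 blk=9 s=1: MISS | VC [11, 5]
  [4] addr=0x51 blk=5 s=1: VC-HIT | VC [11, 9]
  [5] addr=0xb7 blk=11 s=1: VC-HIT | VC [5, 9]
  [6] addr=0x5b blk=5 s=1: VC-HIT | VC [11, 9]
  [7] addr=0x5a blk=5 s=1: L1-HIT | VC [11, 9]
  [8] addr=0x54 blk=5 s=1: L1-HIT | VC [11, 9]
  [9] addr=0x59 blk=5 s=1: L1-HIT | VC [11, 9]
  [10] addr=0x90 blk=9 s=1: VC-HIT | VC [11, 5]
  [11] addr=0xbb blk=11 s=1: VC-HIT | VC [9, 5]
  [12] addr=0x9b blk=9 s=1: VC-HIT | VC [11, 5]
  [13] addr=0x54 blk=5 s=1: VC-HIT | VC [11, 9]
  [14] addr=0xba blk=11 s=1: VC-HIT | VC [5, 9]

MISSES = 3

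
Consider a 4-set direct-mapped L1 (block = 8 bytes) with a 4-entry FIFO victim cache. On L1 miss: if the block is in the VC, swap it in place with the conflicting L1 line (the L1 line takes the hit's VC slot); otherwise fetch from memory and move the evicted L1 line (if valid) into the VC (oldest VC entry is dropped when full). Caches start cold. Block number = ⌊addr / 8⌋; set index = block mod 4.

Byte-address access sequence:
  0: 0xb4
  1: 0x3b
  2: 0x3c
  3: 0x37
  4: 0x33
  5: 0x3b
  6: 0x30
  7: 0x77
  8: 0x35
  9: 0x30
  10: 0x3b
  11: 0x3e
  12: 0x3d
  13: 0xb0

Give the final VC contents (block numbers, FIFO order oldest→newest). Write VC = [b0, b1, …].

0: 0xb4 (blk 22, set 2) → MISS  vc=[]
1: 0x3b (blk 7, set 3) → MISS  vc=[]
2: 0x3c (blk 7, set 3) → L1-HIT  vc=[]
3: 0x37 (blk 6, set 2) → MISS  vc=[22]
4: 0x33 (blk 6, set 2) → L1-HIT  vc=[22]
5: 0x3b (blk 7, set 3) → L1-HIT  vc=[22]
6: 0x30 (blk 6, set 2) → L1-HIT  vc=[22]
7: 0x77 (blk 14, set 2) → MISS  vc=[22, 6]
8: 0x35 (blk 6, set 2) → VC-HIT  vc=[22, 14]
9: 0x30 (blk 6, set 2) → L1-HIT  vc=[22, 14]
10: 0x3b (blk 7, set 3) → L1-HIT  vc=[22, 14]
11: 0x3e (blk 7, set 3) → L1-HIT  vc=[22, 14]
12: 0x3d (blk 7, set 3) → L1-HIT  vc=[22, 14]
13: 0xb0 (blk 22, set 2) → VC-HIT  vc=[6, 14]

VC = [6, 14]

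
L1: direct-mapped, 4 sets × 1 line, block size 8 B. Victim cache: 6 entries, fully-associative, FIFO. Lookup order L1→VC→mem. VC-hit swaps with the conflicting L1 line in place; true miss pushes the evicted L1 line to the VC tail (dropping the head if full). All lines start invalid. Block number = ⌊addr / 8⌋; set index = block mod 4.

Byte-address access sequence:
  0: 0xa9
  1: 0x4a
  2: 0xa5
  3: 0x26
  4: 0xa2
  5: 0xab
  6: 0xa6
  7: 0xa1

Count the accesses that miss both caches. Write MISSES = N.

MISSES = 4

  [0] addr=0xa9 blk=21 s=1: MISS | VC []
  [1] addr=0x4a blk=9 s=1: MISS | VC [21]
  [2] addr=0xa5 blk=20 s=0: MISS | VC [21]
  [3] addr=0x26 blk=4 s=0: MISS | VC [21, 20]
  [4] addr=0xa2 blk=20 s=0: VC-HIT | VC [21, 4]
  [5] addr=0xab blk=21 s=1: VC-HIT | VC [9, 4]
  [6] addr=0xa6 blk=20 s=0: L1-HIT | VC [9, 4]
  [7] addr=0xa1 blk=20 s=0: L1-HIT | VC [9, 4]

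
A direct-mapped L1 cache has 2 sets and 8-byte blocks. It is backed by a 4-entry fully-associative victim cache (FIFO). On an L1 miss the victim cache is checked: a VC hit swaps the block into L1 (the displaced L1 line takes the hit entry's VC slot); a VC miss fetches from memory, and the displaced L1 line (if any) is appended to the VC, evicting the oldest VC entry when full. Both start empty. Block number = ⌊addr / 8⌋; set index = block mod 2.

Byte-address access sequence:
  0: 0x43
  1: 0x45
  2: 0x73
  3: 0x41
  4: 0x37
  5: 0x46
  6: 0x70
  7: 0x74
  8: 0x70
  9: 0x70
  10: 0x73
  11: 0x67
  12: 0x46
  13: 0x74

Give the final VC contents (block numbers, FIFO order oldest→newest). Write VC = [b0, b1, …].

  [0] addr=0x43 blk=8 s=0: MISS | VC []
  [1] addr=0x45 blk=8 s=0: L1-HIT | VC []
  [2] addr=0x73 blk=14 s=0: MISS | VC [8]
  [3] addr=0x41 blk=8 s=0: VC-HIT | VC [14]
  [4] addr=0x37 blk=6 s=0: MISS | VC [14, 8]
  [5] addr=0x46 blk=8 s=0: VC-HIT | VC [14, 6]
  [6] addr=0x70 blk=14 s=0: VC-HIT | VC [8, 6]
  [7] addr=0x74 blk=14 s=0: L1-HIT | VC [8, 6]
  [8] addr=0x70 blk=14 s=0: L1-HIT | VC [8, 6]
  [9] addr=0x70 blk=14 s=0: L1-HIT | VC [8, 6]
  [10] addr=0x73 blk=14 s=0: L1-HIT | VC [8, 6]
  [11] addr=0x67 blk=12 s=0: MISS | VC [8, 6, 14]
  [12] addr=0x46 blk=8 s=0: VC-HIT | VC [12, 6, 14]
  [13] addr=0x74 blk=14 s=0: VC-HIT | VC [12, 6, 8]

VC = [12, 6, 8]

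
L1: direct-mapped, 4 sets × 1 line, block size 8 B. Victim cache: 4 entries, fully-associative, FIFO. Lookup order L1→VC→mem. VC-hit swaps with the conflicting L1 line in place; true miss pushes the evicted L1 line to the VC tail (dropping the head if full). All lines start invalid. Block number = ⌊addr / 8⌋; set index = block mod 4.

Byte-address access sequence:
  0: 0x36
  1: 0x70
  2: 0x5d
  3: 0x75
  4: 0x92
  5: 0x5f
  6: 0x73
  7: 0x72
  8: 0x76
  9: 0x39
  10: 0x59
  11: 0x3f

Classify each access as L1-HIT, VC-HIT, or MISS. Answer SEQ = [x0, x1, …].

0: 0x36 (blk 6, set 2) → MISS  vc=[]
1: 0x70 (blk 14, set 2) → MISS  vc=[6]
2: 0x5d (blk 11, set 3) → MISS  vc=[6]
3: 0x75 (blk 14, set 2) → L1-HIT  vc=[6]
4: 0x92 (blk 18, set 2) → MISS  vc=[6, 14]
5: 0x5f (blk 11, set 3) → L1-HIT  vc=[6, 14]
6: 0x73 (blk 14, set 2) → VC-HIT  vc=[6, 18]
7: 0x72 (blk 14, set 2) → L1-HIT  vc=[6, 18]
8: 0x76 (blk 14, set 2) → L1-HIT  vc=[6, 18]
9: 0x39 (blk 7, set 3) → MISS  vc=[6, 18, 11]
10: 0x59 (blk 11, set 3) → VC-HIT  vc=[6, 18, 7]
11: 0x3f (blk 7, set 3) → VC-HIT  vc=[6, 18, 11]

SEQ = [MISS, MISS, MISS, L1-HIT, MISS, L1-HIT, VC-HIT, L1-HIT, L1-HIT, MISS, VC-HIT, VC-HIT]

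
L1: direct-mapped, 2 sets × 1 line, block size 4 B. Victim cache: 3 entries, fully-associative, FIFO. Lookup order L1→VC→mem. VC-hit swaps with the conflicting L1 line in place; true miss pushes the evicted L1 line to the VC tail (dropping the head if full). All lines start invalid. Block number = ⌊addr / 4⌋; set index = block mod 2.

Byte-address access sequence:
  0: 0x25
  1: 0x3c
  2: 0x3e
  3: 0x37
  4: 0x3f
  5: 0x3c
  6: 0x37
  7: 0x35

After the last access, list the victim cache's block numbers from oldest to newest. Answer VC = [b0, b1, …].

VC = [9, 15]

#0 0x25→b9/s1 MISS; vc=[]
#1 0x3c→b15/s1 MISS; vc=[9]
#2 0x3e→b15/s1 L1-HIT; vc=[9]
#3 0x37→b13/s1 MISS; vc=[9,15]
#4 0x3f→b15/s1 VC-HIT; vc=[9,13]
#5 0x3c→b15/s1 L1-HIT; vc=[9,13]
#6 0x37→b13/s1 VC-HIT; vc=[9,15]
#7 0x35→b13/s1 L1-HIT; vc=[9,15]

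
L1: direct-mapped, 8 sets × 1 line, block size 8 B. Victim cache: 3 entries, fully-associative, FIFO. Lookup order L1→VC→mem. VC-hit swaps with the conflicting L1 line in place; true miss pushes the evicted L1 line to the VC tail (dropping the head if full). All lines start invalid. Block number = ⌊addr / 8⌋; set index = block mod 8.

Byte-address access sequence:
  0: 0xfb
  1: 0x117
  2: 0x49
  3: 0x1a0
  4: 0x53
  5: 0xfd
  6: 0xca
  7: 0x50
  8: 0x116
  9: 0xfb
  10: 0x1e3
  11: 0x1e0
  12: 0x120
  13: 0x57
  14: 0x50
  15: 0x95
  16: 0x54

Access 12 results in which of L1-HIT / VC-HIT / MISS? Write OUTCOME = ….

0: 0xfb (blk 31, set 7) → MISS  vc=[]
1: 0x117 (blk 34, set 2) → MISS  vc=[]
2: 0x49 (blk 9, set 1) → MISS  vc=[]
3: 0x1a0 (blk 52, set 4) → MISS  vc=[]
4: 0x53 (blk 10, set 2) → MISS  vc=[34]
5: 0xfd (blk 31, set 7) → L1-HIT  vc=[34]
6: 0xca (blk 25, set 1) → MISS  vc=[34, 9]
7: 0x50 (blk 10, set 2) → L1-HIT  vc=[34, 9]
8: 0x116 (blk 34, set 2) → VC-HIT  vc=[10, 9]
9: 0xfb (blk 31, set 7) → L1-HIT  vc=[10, 9]
10: 0x1e3 (blk 60, set 4) → MISS  vc=[10, 9, 52]
11: 0x1e0 (blk 60, set 4) → L1-HIT  vc=[10, 9, 52]
12: 0x120 (blk 36, set 4) → MISS  vc=[9, 52, 60]
13: 0x57 (blk 10, set 2) → MISS  vc=[52, 60, 34]
14: 0x50 (blk 10, set 2) → L1-HIT  vc=[52, 60, 34]
15: 0x95 (blk 18, set 2) → MISS  vc=[60, 34, 10]
16: 0x54 (blk 10, set 2) → VC-HIT  vc=[60, 34, 18]

OUTCOME = MISS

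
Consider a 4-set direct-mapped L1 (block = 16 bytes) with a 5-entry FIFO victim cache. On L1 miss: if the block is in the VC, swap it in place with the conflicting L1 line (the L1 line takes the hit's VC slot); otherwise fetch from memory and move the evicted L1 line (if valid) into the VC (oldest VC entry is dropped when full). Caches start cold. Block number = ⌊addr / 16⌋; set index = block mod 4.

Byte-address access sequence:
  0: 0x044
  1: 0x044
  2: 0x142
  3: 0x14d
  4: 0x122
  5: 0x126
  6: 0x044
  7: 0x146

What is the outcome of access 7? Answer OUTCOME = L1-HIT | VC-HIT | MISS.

0: 0x44 (blk 4, set 0) → MISS  vc=[]
1: 0x44 (blk 4, set 0) → L1-HIT  vc=[]
2: 0x142 (blk 20, set 0) → MISS  vc=[4]
3: 0x14d (blk 20, set 0) → L1-HIT  vc=[4]
4: 0x122 (blk 18, set 2) → MISS  vc=[4]
5: 0x126 (blk 18, set 2) → L1-HIT  vc=[4]
6: 0x44 (blk 4, set 0) → VC-HIT  vc=[20]
7: 0x146 (blk 20, set 0) → VC-HIT  vc=[4]

OUTCOME = VC-HIT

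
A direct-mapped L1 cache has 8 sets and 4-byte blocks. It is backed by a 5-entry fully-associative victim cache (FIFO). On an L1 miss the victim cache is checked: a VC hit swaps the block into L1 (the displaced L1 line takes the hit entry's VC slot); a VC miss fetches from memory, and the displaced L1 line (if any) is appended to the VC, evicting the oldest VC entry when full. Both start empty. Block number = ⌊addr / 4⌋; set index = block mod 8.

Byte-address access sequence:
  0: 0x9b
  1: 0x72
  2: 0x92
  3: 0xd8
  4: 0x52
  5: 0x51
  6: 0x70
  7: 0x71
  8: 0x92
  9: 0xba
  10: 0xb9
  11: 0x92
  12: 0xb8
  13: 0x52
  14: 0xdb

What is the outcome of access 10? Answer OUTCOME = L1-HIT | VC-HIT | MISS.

OUTCOME = L1-HIT

  [0] addr=0x9b blk=38 s=6: MISS | VC []
  [1] addr=0x72 blk=28 s=4: MISS | VC []
  [2] addr=0x92 blk=36 s=4: MISS | VC [28]
  [3] addr=0xd8 blk=54 s=6: MISS | VC [28, 38]
  [4] addr=0x52 blk=20 s=4: MISS | VC [28, 38, 36]
  [5] addr=0x51 blk=20 s=4: L1-HIT | VC [28, 38, 36]
  [6] addr=0x70 blk=28 s=4: VC-HIT | VC [20, 38, 36]
  [7] addr=0x71 blk=28 s=4: L1-HIT | VC [20, 38, 36]
  [8] addr=0x92 blk=36 s=4: VC-HIT | VC [20, 38, 28]
  [9] addr=0xba blk=46 s=6: MISS | VC [20, 38, 28, 54]
  [10] addr=0xb9 blk=46 s=6: L1-HIT | VC [20, 38, 28, 54]
  [11] addr=0x92 blk=36 s=4: L1-HIT | VC [20, 38, 28, 54]
  [12] addr=0xb8 blk=46 s=6: L1-HIT | VC [20, 38, 28, 54]
  [13] addr=0x52 blk=20 s=4: VC-HIT | VC [36, 38, 28, 54]
  [14] addr=0xdb blk=54 s=6: VC-HIT | VC [36, 38, 28, 46]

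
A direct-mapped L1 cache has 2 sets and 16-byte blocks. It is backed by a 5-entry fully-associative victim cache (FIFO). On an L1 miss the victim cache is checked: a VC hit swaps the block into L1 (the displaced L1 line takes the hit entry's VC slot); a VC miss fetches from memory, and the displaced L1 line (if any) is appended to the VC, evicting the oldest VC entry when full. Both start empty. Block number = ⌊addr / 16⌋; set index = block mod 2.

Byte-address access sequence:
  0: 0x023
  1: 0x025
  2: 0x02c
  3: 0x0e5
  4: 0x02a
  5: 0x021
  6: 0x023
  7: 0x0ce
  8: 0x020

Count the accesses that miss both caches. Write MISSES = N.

MISSES = 3

0: 0x23 (blk 2, set 0) → MISS  vc=[]
1: 0x25 (blk 2, set 0) → L1-HIT  vc=[]
2: 0x2c (blk 2, set 0) → L1-HIT  vc=[]
3: 0xe5 (blk 14, set 0) → MISS  vc=[2]
4: 0x2a (blk 2, set 0) → VC-HIT  vc=[14]
5: 0x21 (blk 2, set 0) → L1-HIT  vc=[14]
6: 0x23 (blk 2, set 0) → L1-HIT  vc=[14]
7: 0xce (blk 12, set 0) → MISS  vc=[14, 2]
8: 0x20 (blk 2, set 0) → VC-HIT  vc=[14, 12]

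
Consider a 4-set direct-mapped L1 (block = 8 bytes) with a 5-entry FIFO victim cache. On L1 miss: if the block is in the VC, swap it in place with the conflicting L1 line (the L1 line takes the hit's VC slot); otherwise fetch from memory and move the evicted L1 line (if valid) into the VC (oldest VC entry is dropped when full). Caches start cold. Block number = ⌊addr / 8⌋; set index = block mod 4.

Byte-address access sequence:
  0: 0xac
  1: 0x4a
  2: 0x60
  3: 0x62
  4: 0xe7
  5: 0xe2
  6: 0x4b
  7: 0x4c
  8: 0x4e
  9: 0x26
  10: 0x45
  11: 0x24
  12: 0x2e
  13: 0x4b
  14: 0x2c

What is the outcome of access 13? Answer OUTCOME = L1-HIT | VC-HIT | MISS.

OUTCOME = VC-HIT

#0 0xac→b21/s1 MISS; vc=[]
#1 0x4a→b9/s1 MISS; vc=[21]
#2 0x60→b12/s0 MISS; vc=[21]
#3 0x62→b12/s0 L1-HIT; vc=[21]
#4 0xe7→b28/s0 MISS; vc=[21,12]
#5 0xe2→b28/s0 L1-HIT; vc=[21,12]
#6 0x4b→b9/s1 L1-HIT; vc=[21,12]
#7 0x4c→b9/s1 L1-HIT; vc=[21,12]
#8 0x4e→b9/s1 L1-HIT; vc=[21,12]
#9 0x26→b4/s0 MISS; vc=[21,12,28]
#10 0x45→b8/s0 MISS; vc=[21,12,28,4]
#11 0x24→b4/s0 VC-HIT; vc=[21,12,28,8]
#12 0x2e→b5/s1 MISS; vc=[21,12,28,8,9]
#13 0x4b→b9/s1 VC-HIT; vc=[21,12,28,8,5]
#14 0x2c→b5/s1 VC-HIT; vc=[21,12,28,8,9]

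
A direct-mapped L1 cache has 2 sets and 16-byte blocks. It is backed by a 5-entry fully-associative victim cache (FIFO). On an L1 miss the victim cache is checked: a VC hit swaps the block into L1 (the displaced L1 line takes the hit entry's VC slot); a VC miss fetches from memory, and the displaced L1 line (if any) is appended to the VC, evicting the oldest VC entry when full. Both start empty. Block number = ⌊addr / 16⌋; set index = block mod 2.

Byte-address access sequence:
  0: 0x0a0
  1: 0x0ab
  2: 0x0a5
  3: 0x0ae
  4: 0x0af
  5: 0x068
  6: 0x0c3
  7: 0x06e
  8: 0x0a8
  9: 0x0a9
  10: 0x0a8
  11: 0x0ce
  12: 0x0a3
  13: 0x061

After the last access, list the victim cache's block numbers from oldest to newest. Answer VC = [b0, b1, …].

0: 0xa0 (blk 10, set 0) → MISS  vc=[]
1: 0xab (blk 10, set 0) → L1-HIT  vc=[]
2: 0xa5 (blk 10, set 0) → L1-HIT  vc=[]
3: 0xae (blk 10, set 0) → L1-HIT  vc=[]
4: 0xaf (blk 10, set 0) → L1-HIT  vc=[]
5: 0x68 (blk 6, set 0) → MISS  vc=[10]
6: 0xc3 (blk 12, set 0) → MISS  vc=[10, 6]
7: 0x6e (blk 6, set 0) → VC-HIT  vc=[10, 12]
8: 0xa8 (blk 10, set 0) → VC-HIT  vc=[6, 12]
9: 0xa9 (blk 10, set 0) → L1-HIT  vc=[6, 12]
10: 0xa8 (blk 10, set 0) → L1-HIT  vc=[6, 12]
11: 0xce (blk 12, set 0) → VC-HIT  vc=[6, 10]
12: 0xa3 (blk 10, set 0) → VC-HIT  vc=[6, 12]
13: 0x61 (blk 6, set 0) → VC-HIT  vc=[10, 12]

VC = [10, 12]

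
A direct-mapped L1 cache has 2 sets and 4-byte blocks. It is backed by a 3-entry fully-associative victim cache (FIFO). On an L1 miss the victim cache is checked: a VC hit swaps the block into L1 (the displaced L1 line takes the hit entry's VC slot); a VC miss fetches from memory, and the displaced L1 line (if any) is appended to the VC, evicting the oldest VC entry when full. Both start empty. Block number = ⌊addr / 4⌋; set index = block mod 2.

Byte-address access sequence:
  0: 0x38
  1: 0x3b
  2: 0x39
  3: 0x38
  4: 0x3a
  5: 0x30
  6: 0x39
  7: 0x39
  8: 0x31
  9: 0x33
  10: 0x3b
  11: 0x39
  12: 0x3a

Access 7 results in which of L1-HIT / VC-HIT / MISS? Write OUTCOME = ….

OUTCOME = L1-HIT

0: 0x38 (blk 14, set 0) → MISS  vc=[]
1: 0x3b (blk 14, set 0) → L1-HIT  vc=[]
2: 0x39 (blk 14, set 0) → L1-HIT  vc=[]
3: 0x38 (blk 14, set 0) → L1-HIT  vc=[]
4: 0x3a (blk 14, set 0) → L1-HIT  vc=[]
5: 0x30 (blk 12, set 0) → MISS  vc=[14]
6: 0x39 (blk 14, set 0) → VC-HIT  vc=[12]
7: 0x39 (blk 14, set 0) → L1-HIT  vc=[12]
8: 0x31 (blk 12, set 0) → VC-HIT  vc=[14]
9: 0x33 (blk 12, set 0) → L1-HIT  vc=[14]
10: 0x3b (blk 14, set 0) → VC-HIT  vc=[12]
11: 0x39 (blk 14, set 0) → L1-HIT  vc=[12]
12: 0x3a (blk 14, set 0) → L1-HIT  vc=[12]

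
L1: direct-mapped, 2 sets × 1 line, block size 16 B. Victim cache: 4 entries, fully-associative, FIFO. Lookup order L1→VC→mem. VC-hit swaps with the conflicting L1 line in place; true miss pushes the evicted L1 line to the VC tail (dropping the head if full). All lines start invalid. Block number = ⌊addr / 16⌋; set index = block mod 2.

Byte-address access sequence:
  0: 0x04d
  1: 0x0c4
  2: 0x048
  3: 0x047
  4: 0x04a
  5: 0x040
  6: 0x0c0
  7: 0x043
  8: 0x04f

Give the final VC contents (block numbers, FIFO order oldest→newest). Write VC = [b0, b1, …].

VC = [12]

#0 0x4d→b4/s0 MISS; vc=[]
#1 0xc4→b12/s0 MISS; vc=[4]
#2 0x48→b4/s0 VC-HIT; vc=[12]
#3 0x47→b4/s0 L1-HIT; vc=[12]
#4 0x4a→b4/s0 L1-HIT; vc=[12]
#5 0x40→b4/s0 L1-HIT; vc=[12]
#6 0xc0→b12/s0 VC-HIT; vc=[4]
#7 0x43→b4/s0 VC-HIT; vc=[12]
#8 0x4f→b4/s0 L1-HIT; vc=[12]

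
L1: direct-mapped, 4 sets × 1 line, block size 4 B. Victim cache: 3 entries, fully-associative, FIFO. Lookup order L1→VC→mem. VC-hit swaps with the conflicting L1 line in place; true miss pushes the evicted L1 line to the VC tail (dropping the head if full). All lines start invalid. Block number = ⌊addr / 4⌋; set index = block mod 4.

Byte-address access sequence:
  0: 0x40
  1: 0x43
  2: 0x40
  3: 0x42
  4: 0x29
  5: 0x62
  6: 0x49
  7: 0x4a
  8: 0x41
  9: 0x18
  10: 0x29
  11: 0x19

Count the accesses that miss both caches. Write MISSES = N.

MISSES = 5

  [0] addr=0x40 blk=16 s=0: MISS | VC []
  [1] addr=0x43 blk=16 s=0: L1-HIT | VC []
  [2] addr=0x40 blk=16 s=0: L1-HIT | VC []
  [3] addr=0x42 blk=16 s=0: L1-HIT | VC []
  [4] addr=0x29 blk=10 s=2: MISS | VC []
  [5] addr=0x62 blk=24 s=0: MISS | VC [16]
  [6] addr=0x49 blk=18 s=2: MISS | VC [16, 10]
  [7] addr=0x4a blk=18 s=2: L1-HIT | VC [16, 10]
  [8] addr=0x41 blk=16 s=0: VC-HIT | VC [24, 10]
  [9] addr=0x18 blk=6 s=2: MISS | VC [24, 10, 18]
  [10] addr=0x29 blk=10 s=2: VC-HIT | VC [24, 6, 18]
  [11] addr=0x19 blk=6 s=2: VC-HIT | VC [24, 10, 18]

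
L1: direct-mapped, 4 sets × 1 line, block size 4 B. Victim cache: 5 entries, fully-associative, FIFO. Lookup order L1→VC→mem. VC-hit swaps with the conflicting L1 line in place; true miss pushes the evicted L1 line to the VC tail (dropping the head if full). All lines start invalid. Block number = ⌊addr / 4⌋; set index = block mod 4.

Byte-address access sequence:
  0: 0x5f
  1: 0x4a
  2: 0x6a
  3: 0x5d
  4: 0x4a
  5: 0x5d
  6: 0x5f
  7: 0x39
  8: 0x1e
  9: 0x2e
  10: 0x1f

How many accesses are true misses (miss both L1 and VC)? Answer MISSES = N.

#0 0x5f→b23/s3 MISS; vc=[]
#1 0x4a→b18/s2 MISS; vc=[]
#2 0x6a→b26/s2 MISS; vc=[18]
#3 0x5d→b23/s3 L1-HIT; vc=[18]
#4 0x4a→b18/s2 VC-HIT; vc=[26]
#5 0x5d→b23/s3 L1-HIT; vc=[26]
#6 0x5f→b23/s3 L1-HIT; vc=[26]
#7 0x39→b14/s2 MISS; vc=[26,18]
#8 0x1e→b7/s3 MISS; vc=[26,18,23]
#9 0x2e→b11/s3 MISS; vc=[26,18,23,7]
#10 0x1f→b7/s3 VC-HIT; vc=[26,18,23,11]

MISSES = 6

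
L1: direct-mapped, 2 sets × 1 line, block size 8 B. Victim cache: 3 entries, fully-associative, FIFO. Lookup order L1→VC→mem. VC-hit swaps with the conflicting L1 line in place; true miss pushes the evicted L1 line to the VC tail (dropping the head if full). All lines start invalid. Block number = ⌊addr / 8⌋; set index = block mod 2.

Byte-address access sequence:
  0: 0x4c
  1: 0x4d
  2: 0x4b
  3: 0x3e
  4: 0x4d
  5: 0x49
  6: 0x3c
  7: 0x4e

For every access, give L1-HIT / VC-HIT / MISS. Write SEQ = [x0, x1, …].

#0 0x4c→b9/s1 MISS; vc=[]
#1 0x4d→b9/s1 L1-HIT; vc=[]
#2 0x4b→b9/s1 L1-HIT; vc=[]
#3 0x3e→b7/s1 MISS; vc=[9]
#4 0x4d→b9/s1 VC-HIT; vc=[7]
#5 0x49→b9/s1 L1-HIT; vc=[7]
#6 0x3c→b7/s1 VC-HIT; vc=[9]
#7 0x4e→b9/s1 VC-HIT; vc=[7]

SEQ = [MISS, L1-HIT, L1-HIT, MISS, VC-HIT, L1-HIT, VC-HIT, VC-HIT]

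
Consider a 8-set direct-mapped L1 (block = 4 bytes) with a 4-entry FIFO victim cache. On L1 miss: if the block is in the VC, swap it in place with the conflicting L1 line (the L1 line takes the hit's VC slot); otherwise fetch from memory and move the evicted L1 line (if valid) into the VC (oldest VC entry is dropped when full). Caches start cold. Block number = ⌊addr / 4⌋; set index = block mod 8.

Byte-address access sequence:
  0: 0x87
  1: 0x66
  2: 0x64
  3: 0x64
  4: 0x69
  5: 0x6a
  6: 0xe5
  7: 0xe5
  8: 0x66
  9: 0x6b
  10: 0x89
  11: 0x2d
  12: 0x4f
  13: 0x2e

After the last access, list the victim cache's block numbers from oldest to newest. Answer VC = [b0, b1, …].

  [0] addr=0x87 blk=33 s=1: MISS | VC []
  [1] addr=0x66 blk=25 s=1: MISS | VC [33]
  [2] addr=0x64 blk=25 s=1: L1-HIT | VC [33]
  [3] addr=0x64 blk=25 s=1: L1-HIT | VC [33]
  [4] addr=0x69 blk=26 s=2: MISS | VC [33]
  [5] addr=0x6a blk=26 s=2: L1-HIT | VC [33]
  [6] addr=0xe5 blk=57 s=1: MISS | VC [33, 25]
  [7] addr=0xe5 blk=57 s=1: L1-HIT | VC [33, 25]
  [8] addr=0x66 blk=25 s=1: VC-HIT | VC [33, 57]
  [9] addr=0x6b blk=26 s=2: L1-HIT | VC [33, 57]
  [10] addr=0x89 blk=34 s=2: MISS | VC [33, 57, 26]
  [11] addr=0x2d blk=11 s=3: MISS | VC [33, 57, 26]
  [12] addr=0x4f blk=19 s=3: MISS | VC [33, 57, 26, 11]
  [13] addr=0x2e blk=11 s=3: VC-HIT | VC [33, 57, 26, 19]

VC = [33, 57, 26, 19]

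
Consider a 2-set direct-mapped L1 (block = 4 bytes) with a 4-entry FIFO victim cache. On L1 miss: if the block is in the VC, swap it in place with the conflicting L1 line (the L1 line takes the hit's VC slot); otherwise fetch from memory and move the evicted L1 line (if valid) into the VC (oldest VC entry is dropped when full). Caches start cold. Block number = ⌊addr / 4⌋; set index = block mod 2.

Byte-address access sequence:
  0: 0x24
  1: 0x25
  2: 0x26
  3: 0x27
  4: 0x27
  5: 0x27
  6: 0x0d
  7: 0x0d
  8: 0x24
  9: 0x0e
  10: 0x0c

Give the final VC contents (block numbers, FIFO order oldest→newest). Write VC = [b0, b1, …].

  [0] addr=0x24 blk=9 s=1: MISS | VC []
  [1] addr=0x25 blk=9 s=1: L1-HIT | VC []
  [2] addr=0x26 blk=9 s=1: L1-HIT | VC []
  [3] addr=0x27 blk=9 s=1: L1-HIT | VC []
  [4] addr=0x27 blk=9 s=1: L1-HIT | VC []
  [5] addr=0x27 blk=9 s=1: L1-HIT | VC []
  [6] addr=0xd blk=3 s=1: MISS | VC [9]
  [7] addr=0xd blk=3 s=1: L1-HIT | VC [9]
  [8] addr=0x24 blk=9 s=1: VC-HIT | VC [3]
  [9] addr=0xe blk=3 s=1: VC-HIT | VC [9]
  [10] addr=0xc blk=3 s=1: L1-HIT | VC [9]

VC = [9]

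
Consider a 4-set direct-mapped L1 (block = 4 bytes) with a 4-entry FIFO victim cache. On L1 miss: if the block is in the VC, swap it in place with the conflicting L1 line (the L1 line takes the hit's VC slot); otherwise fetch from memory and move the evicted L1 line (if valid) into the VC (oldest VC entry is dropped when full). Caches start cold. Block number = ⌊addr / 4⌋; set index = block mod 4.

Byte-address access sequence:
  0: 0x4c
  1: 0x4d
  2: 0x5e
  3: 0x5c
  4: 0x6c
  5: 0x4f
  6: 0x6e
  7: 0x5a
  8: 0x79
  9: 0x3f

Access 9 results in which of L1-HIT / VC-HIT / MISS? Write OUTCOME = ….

#0 0x4c→b19/s3 MISS; vc=[]
#1 0x4d→b19/s3 L1-HIT; vc=[]
#2 0x5e→b23/s3 MISS; vc=[19]
#3 0x5c→b23/s3 L1-HIT; vc=[19]
#4 0x6c→b27/s3 MISS; vc=[19,23]
#5 0x4f→b19/s3 VC-HIT; vc=[27,23]
#6 0x6e→b27/s3 VC-HIT; vc=[19,23]
#7 0x5a→b22/s2 MISS; vc=[19,23]
#8 0x79→b30/s2 MISS; vc=[19,23,22]
#9 0x3f→b15/s3 MISS; vc=[19,23,22,27]

OUTCOME = MISS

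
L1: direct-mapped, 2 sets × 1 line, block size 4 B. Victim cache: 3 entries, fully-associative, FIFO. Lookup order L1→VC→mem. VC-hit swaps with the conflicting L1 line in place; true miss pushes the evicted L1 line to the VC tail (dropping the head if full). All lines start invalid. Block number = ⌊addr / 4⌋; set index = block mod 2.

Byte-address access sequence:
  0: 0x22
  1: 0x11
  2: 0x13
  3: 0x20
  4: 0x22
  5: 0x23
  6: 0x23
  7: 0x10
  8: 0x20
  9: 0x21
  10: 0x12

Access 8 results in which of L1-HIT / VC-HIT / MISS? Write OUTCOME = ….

0: 0x22 (blk 8, set 0) → MISS  vc=[]
1: 0x11 (blk 4, set 0) → MISS  vc=[8]
2: 0x13 (blk 4, set 0) → L1-HIT  vc=[8]
3: 0x20 (blk 8, set 0) → VC-HIT  vc=[4]
4: 0x22 (blk 8, set 0) → L1-HIT  vc=[4]
5: 0x23 (blk 8, set 0) → L1-HIT  vc=[4]
6: 0x23 (blk 8, set 0) → L1-HIT  vc=[4]
7: 0x10 (blk 4, set 0) → VC-HIT  vc=[8]
8: 0x20 (blk 8, set 0) → VC-HIT  vc=[4]
9: 0x21 (blk 8, set 0) → L1-HIT  vc=[4]
10: 0x12 (blk 4, set 0) → VC-HIT  vc=[8]

OUTCOME = VC-HIT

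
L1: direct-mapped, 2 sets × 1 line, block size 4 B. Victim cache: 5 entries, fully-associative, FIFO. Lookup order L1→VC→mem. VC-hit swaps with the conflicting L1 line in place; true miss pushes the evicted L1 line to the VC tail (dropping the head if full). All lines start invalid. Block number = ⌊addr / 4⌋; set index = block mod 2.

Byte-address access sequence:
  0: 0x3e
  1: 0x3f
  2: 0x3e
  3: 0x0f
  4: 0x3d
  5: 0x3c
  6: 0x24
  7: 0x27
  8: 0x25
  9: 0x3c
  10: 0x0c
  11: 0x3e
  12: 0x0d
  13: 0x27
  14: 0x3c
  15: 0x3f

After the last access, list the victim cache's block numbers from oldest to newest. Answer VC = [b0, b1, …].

VC = [9, 3]

  [0] addr=0x3e blk=15 s=1: MISS | VC []
  [1] addr=0x3f blk=15 s=1: L1-HIT | VC []
  [2] addr=0x3e blk=15 s=1: L1-HIT | VC []
  [3] addr=0xf blk=3 s=1: MISS | VC [15]
  [4] addr=0x3d blk=15 s=1: VC-HIT | VC [3]
  [5] addr=0x3c blk=15 s=1: L1-HIT | VC [3]
  [6] addr=0x24 blk=9 s=1: MISS | VC [3, 15]
  [7] addr=0x27 blk=9 s=1: L1-HIT | VC [3, 15]
  [8] addr=0x25 blk=9 s=1: L1-HIT | VC [3, 15]
  [9] addr=0x3c blk=15 s=1: VC-HIT | VC [3, 9]
  [10] addr=0xc blk=3 s=1: VC-HIT | VC [15, 9]
  [11] addr=0x3e blk=15 s=1: VC-HIT | VC [3, 9]
  [12] addr=0xd blk=3 s=1: VC-HIT | VC [15, 9]
  [13] addr=0x27 blk=9 s=1: VC-HIT | VC [15, 3]
  [14] addr=0x3c blk=15 s=1: VC-HIT | VC [9, 3]
  [15] addr=0x3f blk=15 s=1: L1-HIT | VC [9, 3]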